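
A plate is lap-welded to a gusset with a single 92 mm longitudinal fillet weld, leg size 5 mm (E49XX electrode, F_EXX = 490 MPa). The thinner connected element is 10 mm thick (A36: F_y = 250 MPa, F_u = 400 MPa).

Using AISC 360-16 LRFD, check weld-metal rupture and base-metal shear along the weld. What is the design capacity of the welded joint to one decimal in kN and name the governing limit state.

Weld metal: throat = 0.707×5 = 3.535 mm, L = 92 mm. φR_n = 0.75 × 0.6 × 490 × 3.535 × 92 = 71.7 kN.
Base metal shear (10 mm plate): yield φR_n = 1.0×0.6×250×10×92 = 138.0 kN; rupture φR_n = 0.75×0.6×400×10×92 = 165.6 kN; take 138.0 kN (yield).
Governing: min(71.7, 138.0) = 71.7 kN → weld metal.

71.7 kN (weld metal governs)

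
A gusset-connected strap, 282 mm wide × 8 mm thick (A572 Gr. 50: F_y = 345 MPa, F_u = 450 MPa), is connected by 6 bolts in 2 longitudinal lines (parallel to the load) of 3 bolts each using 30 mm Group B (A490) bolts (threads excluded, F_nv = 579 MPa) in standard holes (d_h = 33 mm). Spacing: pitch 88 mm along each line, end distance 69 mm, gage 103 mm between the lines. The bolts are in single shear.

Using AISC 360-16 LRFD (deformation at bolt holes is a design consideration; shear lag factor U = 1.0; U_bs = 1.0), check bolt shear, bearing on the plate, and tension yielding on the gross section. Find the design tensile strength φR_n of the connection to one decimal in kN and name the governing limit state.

700.5 kN (gross-section yield governs)

Bolt shear: A_b = π(30)²/4 = 706.86 mm². φR_n = 0.75 × 579 × 706.86 × 6 × 1 = 1841.7 kN.
Bearing (8 mm plate, F_u = 450 MPa): end bolts L_c = 69 − 33/2 = 52.5, R_n = min(1.2×52.5×8×450, 2.4×30×8×450) = 226.8 kN/bolt; interior L_c = 88 − 33 = 55, R_n = 237.6 kN/bolt. φR_n = 0.75 × (2×226.8 + 4×237.6) = 1053.0 kN.
Tension yield (gross): A_g = 282×8 = 2256 mm². φR_n = 0.90 × 345 × 2256 = 700.5 kN.
Governing: min(1841.7, 1053.0, 700.5) = 700.5 kN → gross-section yield.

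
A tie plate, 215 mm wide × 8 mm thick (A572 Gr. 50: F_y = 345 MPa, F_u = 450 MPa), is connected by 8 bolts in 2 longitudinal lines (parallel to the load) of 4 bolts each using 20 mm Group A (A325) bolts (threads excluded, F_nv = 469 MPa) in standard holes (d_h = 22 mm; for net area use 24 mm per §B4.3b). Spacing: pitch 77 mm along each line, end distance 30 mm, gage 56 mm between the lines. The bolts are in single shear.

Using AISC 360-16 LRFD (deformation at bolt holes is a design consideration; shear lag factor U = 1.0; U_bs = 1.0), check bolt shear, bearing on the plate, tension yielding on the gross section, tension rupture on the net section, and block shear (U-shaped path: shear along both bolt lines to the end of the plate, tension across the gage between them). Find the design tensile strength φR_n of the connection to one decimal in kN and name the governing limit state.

450.9 kN (net-section rupture governs)

Bolt shear: A_b = π(20)²/4 = 314.16 mm². φR_n = 0.75 × 469 × 314.16 × 8 × 1 = 884.0 kN.
Bearing (8 mm plate, F_u = 450 MPa): end bolts L_c = 30 − 22/2 = 19, R_n = min(1.2×19×8×450, 2.4×20×8×450) = 82.08 kN/bolt; interior L_c = 77 − 22 = 55, R_n = 172.8 kN/bolt. φR_n = 0.75 × (2×82.08 + 6×172.8) = 900.7 kN.
Tension yield (gross): A_g = 215×8 = 1720 mm². φR_n = 0.90 × 345 × 1720 = 534.1 kN.
Tension rupture (net): A_n = (215 − 2×24)×8 = 1336 mm² (U = 1.0, A_e = A_n). φR_n = 0.75 × 450 × 1336 = 450.9 kN.
Block shear: shear path 2×[30+3×77] = 2×261 mm, A_gv = 4176, A_nv = 2×(261 − 3.5×24)×8 = 2832 mm²; tension across gage: (56 − 1×24)×8 = 256 mm². R_n = min(0.6×450×2832, 0.6×345×4176) + 1.0×450×256 = min(764.64, 864.43) + 115.2 = 879.84 kN. φR_n = 0.75 × 879.84 = 659.9 kN.
Governing: min(884.0, 900.7, 534.1, 450.9, 659.9) = 450.9 kN → net-section rupture.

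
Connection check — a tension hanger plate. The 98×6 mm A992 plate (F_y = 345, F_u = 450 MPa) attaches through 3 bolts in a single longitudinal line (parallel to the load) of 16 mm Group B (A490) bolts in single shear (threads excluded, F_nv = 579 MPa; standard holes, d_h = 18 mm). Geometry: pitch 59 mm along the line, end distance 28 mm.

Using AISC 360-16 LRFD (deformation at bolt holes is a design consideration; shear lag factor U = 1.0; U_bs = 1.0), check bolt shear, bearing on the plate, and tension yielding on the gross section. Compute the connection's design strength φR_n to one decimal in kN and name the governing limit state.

182.6 kN (gross-section yield governs)

Bolt shear: A_b = π(16)²/4 = 201.06 mm². φR_n = 0.75 × 579 × 201.06 × 3 × 1 = 261.9 kN.
Bearing (6 mm plate, F_u = 450 MPa): end bolts L_c = 28 − 18/2 = 19, R_n = min(1.2×19×6×450, 2.4×16×6×450) = 61.56 kN/bolt; interior L_c = 59 − 18 = 41, R_n = 103.68 kN/bolt. φR_n = 0.75 × (1×61.56 + 2×103.68) = 201.7 kN.
Tension yield (gross): A_g = 98×6 = 588 mm². φR_n = 0.90 × 345 × 588 = 182.6 kN.
Governing: min(261.9, 201.7, 182.6) = 182.6 kN → gross-section yield.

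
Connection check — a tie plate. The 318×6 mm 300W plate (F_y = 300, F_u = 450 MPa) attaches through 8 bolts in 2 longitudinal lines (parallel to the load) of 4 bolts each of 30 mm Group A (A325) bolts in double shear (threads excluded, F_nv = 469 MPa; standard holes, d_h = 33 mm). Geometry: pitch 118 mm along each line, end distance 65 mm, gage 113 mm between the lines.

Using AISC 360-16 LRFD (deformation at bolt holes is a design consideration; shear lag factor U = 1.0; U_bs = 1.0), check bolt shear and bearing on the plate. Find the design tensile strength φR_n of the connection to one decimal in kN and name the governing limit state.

Bolt shear: A_b = π(30)²/4 = 706.86 mm². φR_n = 0.75 × 469 × 706.86 × 8 × 2 = 3978.2 kN.
Bearing (6 mm plate, F_u = 450 MPa): end bolts L_c = 65 − 33/2 = 48.5, R_n = min(1.2×48.5×6×450, 2.4×30×6×450) = 157.14 kN/bolt; interior L_c = 118 − 33 = 85, R_n = 194.4 kN/bolt. φR_n = 0.75 × (2×157.14 + 6×194.4) = 1110.5 kN.
Governing: min(3978.2, 1110.5) = 1110.5 kN → bearing.

1110.5 kN (bearing governs)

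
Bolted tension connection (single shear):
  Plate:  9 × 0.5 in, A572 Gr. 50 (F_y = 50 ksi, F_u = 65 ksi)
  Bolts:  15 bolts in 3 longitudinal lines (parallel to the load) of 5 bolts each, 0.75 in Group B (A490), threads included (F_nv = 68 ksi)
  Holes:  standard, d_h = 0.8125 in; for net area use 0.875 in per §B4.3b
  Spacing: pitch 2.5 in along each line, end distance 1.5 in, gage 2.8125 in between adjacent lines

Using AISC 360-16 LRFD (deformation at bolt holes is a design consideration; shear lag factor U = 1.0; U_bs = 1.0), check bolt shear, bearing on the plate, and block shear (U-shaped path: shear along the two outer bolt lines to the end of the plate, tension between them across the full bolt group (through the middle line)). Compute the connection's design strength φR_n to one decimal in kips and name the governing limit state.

Bolt shear: A_b = π(0.75)²/4 = 0.44179 in². φR_n = 0.75 × 68 × 0.44179 × 15 × 1 = 338.0 kips.
Bearing (0.5 in plate, F_u = 65 ksi): end bolts L_c = 1.5 − 0.8125/2 = 1.09375, R_n = min(1.2×1.09375×0.5×65, 2.4×0.75×0.5×65) = 42.656 kips/bolt; interior L_c = 2.5 − 0.8125 = 1.6875, R_n = 58.5 kips/bolt. φR_n = 0.75 × (3×42.656 + 12×58.5) = 622.5 kips.
Block shear: shear path 2×[1.5+4×2.5] = 2×11.5 in, A_gv = 11.5, A_nv = 2×(11.5 − 4.5×0.875)×0.5 = 7.5625 in²; tension across gage: (5.625 − 2×0.875)×0.5 = 1.9375 in². R_n = min(0.6×65×7.5625, 0.6×50×11.5) + 1.0×65×1.9375 = min(294.94, 345) + 125.94 = 420.88 kips. φR_n = 0.75 × 420.88 = 315.7 kips.
Governing: min(338.0, 622.5, 315.7) = 315.7 kips → block shear.

315.7 kips (block shear governs)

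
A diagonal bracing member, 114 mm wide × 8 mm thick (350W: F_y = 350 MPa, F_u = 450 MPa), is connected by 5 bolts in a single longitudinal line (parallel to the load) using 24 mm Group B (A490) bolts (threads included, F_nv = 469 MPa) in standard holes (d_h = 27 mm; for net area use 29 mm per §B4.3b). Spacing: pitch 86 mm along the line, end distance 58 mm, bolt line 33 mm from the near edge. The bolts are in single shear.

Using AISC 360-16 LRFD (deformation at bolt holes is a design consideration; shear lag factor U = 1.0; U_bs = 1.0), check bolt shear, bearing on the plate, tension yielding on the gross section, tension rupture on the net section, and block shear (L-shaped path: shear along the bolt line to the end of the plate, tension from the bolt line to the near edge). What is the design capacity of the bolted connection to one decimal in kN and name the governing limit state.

Bolt shear: A_b = π(24)²/4 = 452.39 mm². φR_n = 0.75 × 469 × 452.39 × 5 × 1 = 795.6 kN.
Bearing (8 mm plate, F_u = 450 MPa): end bolts L_c = 58 − 27/2 = 44.5, R_n = min(1.2×44.5×8×450, 2.4×24×8×450) = 192.24 kN/bolt; interior L_c = 86 − 27 = 59, R_n = 207.36 kN/bolt. φR_n = 0.75 × (1×192.24 + 4×207.36) = 766.3 kN.
Tension yield (gross): A_g = 114×8 = 912 mm². φR_n = 0.90 × 350 × 912 = 287.3 kN.
Tension rupture (net): A_n = (114 − 1×29)×8 = 680 mm² (U = 1.0, A_e = A_n). φR_n = 0.75 × 450 × 680 = 229.5 kN.
Block shear: shear path 1×[58+4×86] = 1×402 mm, A_gv = 3216, A_nv = 1×(402 − 4.5×29)×8 = 2172 mm²; tension to near edge: (33 − 0.5×29)×8 = 148 mm². R_n = min(0.6×450×2172, 0.6×350×3216) + 1.0×450×148 = min(586.44, 675.36) + 66.6 = 653.04 kN. φR_n = 0.75 × 653.04 = 489.8 kN.
Governing: min(795.6, 766.3, 287.3, 229.5, 489.8) = 229.5 kN → net-section rupture.

229.5 kN (net-section rupture governs)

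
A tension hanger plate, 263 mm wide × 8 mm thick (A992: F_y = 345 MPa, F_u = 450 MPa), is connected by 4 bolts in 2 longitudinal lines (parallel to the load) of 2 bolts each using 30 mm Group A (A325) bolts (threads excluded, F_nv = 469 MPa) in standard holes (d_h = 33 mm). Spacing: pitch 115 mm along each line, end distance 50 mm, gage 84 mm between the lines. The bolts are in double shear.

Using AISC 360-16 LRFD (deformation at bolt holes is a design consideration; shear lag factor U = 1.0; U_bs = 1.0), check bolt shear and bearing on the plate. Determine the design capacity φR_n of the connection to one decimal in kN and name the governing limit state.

Bolt shear: A_b = π(30)²/4 = 706.86 mm². φR_n = 0.75 × 469 × 706.86 × 4 × 2 = 1989.1 kN.
Bearing (8 mm plate, F_u = 450 MPa): end bolts L_c = 50 − 33/2 = 33.5, R_n = min(1.2×33.5×8×450, 2.4×30×8×450) = 144.72 kN/bolt; interior L_c = 115 − 33 = 82, R_n = 259.2 kN/bolt. φR_n = 0.75 × (2×144.72 + 2×259.2) = 605.9 kN.
Governing: min(1989.1, 605.9) = 605.9 kN → bearing.

605.9 kN (bearing governs)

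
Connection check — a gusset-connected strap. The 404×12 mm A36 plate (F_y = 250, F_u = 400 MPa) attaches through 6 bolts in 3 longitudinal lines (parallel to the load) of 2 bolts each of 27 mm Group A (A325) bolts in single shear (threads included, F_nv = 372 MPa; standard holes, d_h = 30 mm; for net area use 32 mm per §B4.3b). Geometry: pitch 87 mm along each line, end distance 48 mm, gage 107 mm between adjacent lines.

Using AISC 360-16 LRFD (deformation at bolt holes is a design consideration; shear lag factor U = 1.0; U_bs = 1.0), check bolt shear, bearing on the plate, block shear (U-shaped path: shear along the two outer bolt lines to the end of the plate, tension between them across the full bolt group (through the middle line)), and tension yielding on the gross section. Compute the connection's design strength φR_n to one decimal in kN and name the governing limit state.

Bolt shear: A_b = π(27)²/4 = 572.56 mm². φR_n = 0.75 × 372 × 572.56 × 6 × 1 = 958.5 kN.
Bearing (12 mm plate, F_u = 400 MPa): end bolts L_c = 48 − 30/2 = 33, R_n = min(1.2×33×12×400, 2.4×27×12×400) = 190.08 kN/bolt; interior L_c = 87 − 30 = 57, R_n = 311.04 kN/bolt. φR_n = 0.75 × (3×190.08 + 3×311.04) = 1127.5 kN.
Block shear: shear path 2×[48+1×87] = 2×135 mm, A_gv = 3240, A_nv = 2×(135 − 1.5×32)×12 = 2088 mm²; tension across gage: (214 − 2×32)×12 = 1800 mm². R_n = min(0.6×400×2088, 0.6×250×3240) + 1.0×400×1800 = min(501.12, 486) + 720 = 1206 kN. φR_n = 0.75 × 1206 = 904.5 kN.
Tension yield (gross): A_g = 404×12 = 4848 mm². φR_n = 0.90 × 250 × 4848 = 1090.8 kN.
Governing: min(958.5, 1127.5, 904.5, 1090.8) = 904.5 kN → block shear.

904.5 kN (block shear governs)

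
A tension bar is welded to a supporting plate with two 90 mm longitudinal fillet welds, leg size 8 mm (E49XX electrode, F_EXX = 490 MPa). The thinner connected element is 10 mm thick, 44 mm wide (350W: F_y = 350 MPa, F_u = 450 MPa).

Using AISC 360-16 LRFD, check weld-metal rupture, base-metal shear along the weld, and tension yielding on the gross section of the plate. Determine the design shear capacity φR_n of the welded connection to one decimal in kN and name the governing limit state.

Weld metal: throat = 0.707×8 = 5.656 mm, L = 2×90 = 180 mm. φR_n = 0.75 × 0.6 × 490 × 5.656 × 180 = 224.5 kN.
Base metal shear (10 mm plate): yield φR_n = 1.0×0.6×350×10×180 = 378.0 kN; rupture φR_n = 0.75×0.6×450×10×180 = 364.5 kN; take 364.5 kN (rupture).
Tension yield (gross): A_g = 44×10 = 440 mm². φR_n = 0.90 × 350 × 440 = 138.6 kN.
Governing: min(224.5, 364.5, 138.6) = 138.6 kN → gross-section yield.

138.6 kN (gross-section yield governs)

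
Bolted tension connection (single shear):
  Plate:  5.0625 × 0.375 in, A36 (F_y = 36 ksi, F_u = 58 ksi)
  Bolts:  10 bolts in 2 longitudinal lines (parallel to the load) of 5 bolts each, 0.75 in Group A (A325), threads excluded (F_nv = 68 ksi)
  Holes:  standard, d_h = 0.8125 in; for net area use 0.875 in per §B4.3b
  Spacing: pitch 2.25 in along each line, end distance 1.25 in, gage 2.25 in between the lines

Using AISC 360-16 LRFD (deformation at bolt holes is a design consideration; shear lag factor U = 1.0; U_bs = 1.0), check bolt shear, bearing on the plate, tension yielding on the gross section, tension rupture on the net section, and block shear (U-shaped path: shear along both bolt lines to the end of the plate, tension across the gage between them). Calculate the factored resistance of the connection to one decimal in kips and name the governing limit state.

54.0 kips (net-section rupture governs)

Bolt shear: A_b = π(0.75)²/4 = 0.44179 in². φR_n = 0.75 × 68 × 0.44179 × 10 × 1 = 225.3 kips.
Bearing (0.375 in plate, F_u = 58 ksi): end bolts L_c = 1.25 − 0.8125/2 = 0.84375, R_n = min(1.2×0.84375×0.375×58, 2.4×0.75×0.375×58) = 22.022 kips/bolt; interior L_c = 2.25 − 0.8125 = 1.4375, R_n = 37.519 kips/bolt. φR_n = 0.75 × (2×22.022 + 8×37.519) = 258.1 kips.
Tension yield (gross): A_g = 5.0625×0.375 = 1.8984 in². φR_n = 0.90 × 36 × 1.8984 = 61.5 kips.
Tension rupture (net): A_n = (5.0625 − 2×0.875)×0.375 = 1.2422 in² (U = 1.0, A_e = A_n). φR_n = 0.75 × 58 × 1.2422 = 54.0 kips.
Block shear: shear path 2×[1.25+4×2.25] = 2×10.25 in, A_gv = 7.6875, A_nv = 2×(10.25 − 4.5×0.875)×0.375 = 4.7344 in²; tension across gage: (2.25 − 1×0.875)×0.375 = 0.51563 in². R_n = min(0.6×58×4.7344, 0.6×36×7.6875) + 1.0×58×0.51563 = min(164.76, 166.05) + 29.907 = 194.67 kips. φR_n = 0.75 × 194.67 = 146.0 kips.
Governing: min(225.3, 258.1, 61.5, 54.0, 146.0) = 54.0 kips → net-section rupture.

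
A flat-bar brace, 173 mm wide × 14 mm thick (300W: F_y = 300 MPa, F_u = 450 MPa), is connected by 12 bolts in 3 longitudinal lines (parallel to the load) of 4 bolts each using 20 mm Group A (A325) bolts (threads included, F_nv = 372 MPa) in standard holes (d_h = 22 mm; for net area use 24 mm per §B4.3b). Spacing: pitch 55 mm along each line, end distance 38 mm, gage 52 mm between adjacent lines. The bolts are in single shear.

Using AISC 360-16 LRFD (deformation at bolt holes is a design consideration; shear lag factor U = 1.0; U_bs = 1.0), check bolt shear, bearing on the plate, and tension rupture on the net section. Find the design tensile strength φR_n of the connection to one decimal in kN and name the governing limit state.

477.2 kN (net-section rupture governs)

Bolt shear: A_b = π(20)²/4 = 314.16 mm². φR_n = 0.75 × 372 × 314.16 × 12 × 1 = 1051.8 kN.
Bearing (14 mm plate, F_u = 450 MPa): end bolts L_c = 38 − 22/2 = 27, R_n = min(1.2×27×14×450, 2.4×20×14×450) = 204.12 kN/bolt; interior L_c = 55 − 22 = 33, R_n = 249.48 kN/bolt. φR_n = 0.75 × (3×204.12 + 9×249.48) = 2143.3 kN.
Tension rupture (net): A_n = (173 − 3×24)×14 = 1414 mm² (U = 1.0, A_e = A_n). φR_n = 0.75 × 450 × 1414 = 477.2 kN.
Governing: min(1051.8, 2143.3, 477.2) = 477.2 kN → net-section rupture.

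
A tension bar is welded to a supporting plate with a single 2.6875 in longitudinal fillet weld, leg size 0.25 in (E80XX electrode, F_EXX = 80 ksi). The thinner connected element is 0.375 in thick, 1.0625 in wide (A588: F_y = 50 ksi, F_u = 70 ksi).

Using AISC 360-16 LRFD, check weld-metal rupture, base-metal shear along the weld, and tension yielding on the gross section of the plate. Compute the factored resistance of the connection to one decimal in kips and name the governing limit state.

Weld metal: throat = 0.707×0.25 = 0.17675 in, L = 2.6875 in. φR_n = 0.75 × 0.6 × 80 × 0.17675 × 2.6875 = 17.1 kips.
Base metal shear (0.375 in plate): yield φR_n = 1.0×0.6×50×0.375×2.6875 = 30.2 kips; rupture φR_n = 0.75×0.6×70×0.375×2.6875 = 31.7 kips; take 30.2 kips (yield).
Tension yield (gross): A_g = 1.0625×0.375 = 0.39844 in². φR_n = 0.90 × 50 × 0.39844 = 17.9 kips.
Governing: min(17.1, 30.2, 17.9) = 17.1 kips → weld metal.

17.1 kips (weld metal governs)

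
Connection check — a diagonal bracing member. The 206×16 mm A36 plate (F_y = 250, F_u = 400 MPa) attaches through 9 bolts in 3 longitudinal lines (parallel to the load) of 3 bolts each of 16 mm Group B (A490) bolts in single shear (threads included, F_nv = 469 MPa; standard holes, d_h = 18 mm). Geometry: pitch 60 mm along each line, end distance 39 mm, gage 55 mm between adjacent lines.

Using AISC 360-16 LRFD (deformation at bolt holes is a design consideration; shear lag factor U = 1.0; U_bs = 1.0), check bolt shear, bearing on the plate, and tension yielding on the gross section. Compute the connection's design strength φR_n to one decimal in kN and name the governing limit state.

636.5 kN (bolt shear governs)

Bolt shear: A_b = π(16)²/4 = 201.06 mm². φR_n = 0.75 × 469 × 201.06 × 9 × 1 = 636.5 kN.
Bearing (16 mm plate, F_u = 400 MPa): end bolts L_c = 39 − 18/2 = 30, R_n = min(1.2×30×16×400, 2.4×16×16×400) = 230.4 kN/bolt; interior L_c = 60 − 18 = 42, R_n = 245.76 kN/bolt. φR_n = 0.75 × (3×230.4 + 6×245.76) = 1624.3 kN.
Tension yield (gross): A_g = 206×16 = 3296 mm². φR_n = 0.90 × 250 × 3296 = 741.6 kN.
Governing: min(636.5, 1624.3, 741.6) = 636.5 kN → bolt shear.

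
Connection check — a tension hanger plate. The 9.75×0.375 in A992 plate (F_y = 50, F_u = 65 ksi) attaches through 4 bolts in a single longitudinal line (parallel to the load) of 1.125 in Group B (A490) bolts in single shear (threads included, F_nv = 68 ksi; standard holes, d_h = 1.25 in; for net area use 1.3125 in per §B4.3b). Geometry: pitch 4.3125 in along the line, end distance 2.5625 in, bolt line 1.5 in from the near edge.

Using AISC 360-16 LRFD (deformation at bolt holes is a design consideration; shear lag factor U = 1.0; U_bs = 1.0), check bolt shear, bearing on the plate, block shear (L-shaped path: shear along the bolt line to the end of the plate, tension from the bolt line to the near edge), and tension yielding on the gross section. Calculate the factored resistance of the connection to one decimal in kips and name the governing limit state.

Bolt shear: A_b = π(1.125)²/4 = 0.99402 in². φR_n = 0.75 × 68 × 0.99402 × 4 × 1 = 202.8 kips.
Bearing (0.375 in plate, F_u = 65 ksi): end bolts L_c = 2.5625 − 1.25/2 = 1.9375, R_n = min(1.2×1.9375×0.375×65, 2.4×1.125×0.375×65) = 56.672 kips/bolt; interior L_c = 4.3125 − 1.25 = 3.0625, R_n = 65.813 kips/bolt. φR_n = 0.75 × (1×56.672 + 3×65.813) = 190.6 kips.
Block shear: shear path 1×[2.5625+3×4.3125] = 1×15.5 in, A_gv = 5.8125, A_nv = 1×(15.5 − 3.5×1.3125)×0.375 = 4.0898 in²; tension to near edge: (1.5 − 0.5×1.3125)×0.375 = 0.31641 in². R_n = min(0.6×65×4.0898, 0.6×50×5.8125) + 1.0×65×0.31641 = min(159.5, 174.38) + 20.567 = 180.07 kips. φR_n = 0.75 × 180.07 = 135.1 kips.
Tension yield (gross): A_g = 9.75×0.375 = 3.6563 in². φR_n = 0.90 × 50 × 3.6563 = 164.5 kips.
Governing: min(202.8, 190.6, 135.1, 164.5) = 135.1 kips → block shear.

135.1 kips (block shear governs)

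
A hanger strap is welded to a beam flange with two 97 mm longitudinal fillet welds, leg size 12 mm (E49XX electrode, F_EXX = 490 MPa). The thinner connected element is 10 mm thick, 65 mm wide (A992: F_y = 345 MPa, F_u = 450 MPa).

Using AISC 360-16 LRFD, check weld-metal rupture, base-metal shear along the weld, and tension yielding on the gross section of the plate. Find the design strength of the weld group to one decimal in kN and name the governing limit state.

201.8 kN (gross-section yield governs)

Weld metal: throat = 0.707×12 = 8.484 mm, L = 2×97 = 194 mm. φR_n = 0.75 × 0.6 × 490 × 8.484 × 194 = 362.9 kN.
Base metal shear (10 mm plate): yield φR_n = 1.0×0.6×345×10×194 = 401.6 kN; rupture φR_n = 0.75×0.6×450×10×194 = 392.9 kN; take 392.9 kN (rupture).
Tension yield (gross): A_g = 65×10 = 650 mm². φR_n = 0.90 × 345 × 650 = 201.8 kN.
Governing: min(362.9, 392.9, 201.8) = 201.8 kN → gross-section yield.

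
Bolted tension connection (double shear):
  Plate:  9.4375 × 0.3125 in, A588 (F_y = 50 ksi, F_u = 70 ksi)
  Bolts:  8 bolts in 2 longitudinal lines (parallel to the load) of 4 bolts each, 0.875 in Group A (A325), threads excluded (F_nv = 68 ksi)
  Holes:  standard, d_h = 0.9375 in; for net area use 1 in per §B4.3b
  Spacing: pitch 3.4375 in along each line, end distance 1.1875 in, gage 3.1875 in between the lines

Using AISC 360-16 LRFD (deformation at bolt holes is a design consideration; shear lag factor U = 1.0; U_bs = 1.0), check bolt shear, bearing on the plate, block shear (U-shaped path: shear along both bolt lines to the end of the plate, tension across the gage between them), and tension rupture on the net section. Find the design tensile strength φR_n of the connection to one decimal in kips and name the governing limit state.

Bolt shear: A_b = π(0.875)²/4 = 0.60132 in². φR_n = 0.75 × 68 × 0.60132 × 8 × 2 = 490.7 kips.
Bearing (0.3125 in plate, F_u = 70 ksi): end bolts L_c = 1.1875 − 0.9375/2 = 0.71875, R_n = min(1.2×0.71875×0.3125×70, 2.4×0.875×0.3125×70) = 18.867 kips/bolt; interior L_c = 3.4375 − 0.9375 = 2.5, R_n = 45.938 kips/bolt. φR_n = 0.75 × (2×18.867 + 6×45.938) = 235.0 kips.
Block shear: shear path 2×[1.1875+3×3.4375] = 2×11.5 in, A_gv = 7.1875, A_nv = 2×(11.5 − 3.5×1)×0.3125 = 5 in²; tension across gage: (3.1875 − 1×1)×0.3125 = 0.68359 in². R_n = min(0.6×70×5, 0.6×50×7.1875) + 1.0×70×0.68359 = min(210, 215.63) + 47.851 = 257.85 kips. φR_n = 0.75 × 257.85 = 193.4 kips.
Tension rupture (net): A_n = (9.4375 − 2×1)×0.3125 = 2.3242 in² (U = 1.0, A_e = A_n). φR_n = 0.75 × 70 × 2.3242 = 122.0 kips.
Governing: min(490.7, 235.0, 193.4, 122.0) = 122.0 kips → net-section rupture.

122.0 kips (net-section rupture governs)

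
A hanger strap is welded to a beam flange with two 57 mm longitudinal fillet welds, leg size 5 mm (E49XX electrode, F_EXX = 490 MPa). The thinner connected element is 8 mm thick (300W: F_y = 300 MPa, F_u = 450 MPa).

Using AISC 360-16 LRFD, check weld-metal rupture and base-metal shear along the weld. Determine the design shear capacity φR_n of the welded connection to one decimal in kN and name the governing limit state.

88.9 kN (weld metal governs)

Weld metal: throat = 0.707×5 = 3.535 mm, L = 2×57 = 114 mm. φR_n = 0.75 × 0.6 × 490 × 3.535 × 114 = 88.9 kN.
Base metal shear (8 mm plate): yield φR_n = 1.0×0.6×300×8×114 = 164.2 kN; rupture φR_n = 0.75×0.6×450×8×114 = 184.7 kN; take 164.2 kN (yield).
Governing: min(88.9, 164.2) = 88.9 kN → weld metal.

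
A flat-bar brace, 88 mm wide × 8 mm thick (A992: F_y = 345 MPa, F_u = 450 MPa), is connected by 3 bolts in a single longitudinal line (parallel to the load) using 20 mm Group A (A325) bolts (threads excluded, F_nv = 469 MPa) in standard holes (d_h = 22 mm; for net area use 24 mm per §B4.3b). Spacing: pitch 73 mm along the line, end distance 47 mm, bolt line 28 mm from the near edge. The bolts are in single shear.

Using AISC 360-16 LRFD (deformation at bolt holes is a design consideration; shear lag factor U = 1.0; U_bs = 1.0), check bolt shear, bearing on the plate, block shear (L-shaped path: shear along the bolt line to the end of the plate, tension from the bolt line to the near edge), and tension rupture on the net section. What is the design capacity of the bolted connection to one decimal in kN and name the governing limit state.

Bolt shear: A_b = π(20)²/4 = 314.16 mm². φR_n = 0.75 × 469 × 314.16 × 3 × 1 = 331.5 kN.
Bearing (8 mm plate, F_u = 450 MPa): end bolts L_c = 47 − 22/2 = 36, R_n = min(1.2×36×8×450, 2.4×20×8×450) = 155.52 kN/bolt; interior L_c = 73 − 22 = 51, R_n = 172.8 kN/bolt. φR_n = 0.75 × (1×155.52 + 2×172.8) = 375.8 kN.
Block shear: shear path 1×[47+2×73] = 1×193 mm, A_gv = 1544, A_nv = 1×(193 − 2.5×24)×8 = 1064 mm²; tension to near edge: (28 − 0.5×24)×8 = 128 mm². R_n = min(0.6×450×1064, 0.6×345×1544) + 1.0×450×128 = min(287.28, 319.61) + 57.6 = 344.88 kN. φR_n = 0.75 × 344.88 = 258.7 kN.
Tension rupture (net): A_n = (88 − 1×24)×8 = 512 mm² (U = 1.0, A_e = A_n). φR_n = 0.75 × 450 × 512 = 172.8 kN.
Governing: min(331.5, 375.8, 258.7, 172.8) = 172.8 kN → net-section rupture.

172.8 kN (net-section rupture governs)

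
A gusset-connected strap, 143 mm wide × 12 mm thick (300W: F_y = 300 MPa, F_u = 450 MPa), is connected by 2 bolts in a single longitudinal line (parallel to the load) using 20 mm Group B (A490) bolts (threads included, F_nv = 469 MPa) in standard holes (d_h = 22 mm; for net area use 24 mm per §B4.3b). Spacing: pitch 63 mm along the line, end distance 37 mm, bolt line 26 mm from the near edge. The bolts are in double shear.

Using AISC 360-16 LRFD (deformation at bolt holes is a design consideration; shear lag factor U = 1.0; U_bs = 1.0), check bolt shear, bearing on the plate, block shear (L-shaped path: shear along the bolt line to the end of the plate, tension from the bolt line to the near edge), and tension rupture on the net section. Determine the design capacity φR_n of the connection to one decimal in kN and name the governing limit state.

Bolt shear: A_b = π(20)²/4 = 314.16 mm². φR_n = 0.75 × 469 × 314.16 × 2 × 2 = 442.0 kN.
Bearing (12 mm plate, F_u = 450 MPa): end bolts L_c = 37 − 22/2 = 26, R_n = min(1.2×26×12×450, 2.4×20×12×450) = 168.48 kN/bolt; interior L_c = 63 − 22 = 41, R_n = 259.2 kN/bolt. φR_n = 0.75 × (1×168.48 + 1×259.2) = 320.8 kN.
Block shear: shear path 1×[37+1×63] = 1×100 mm, A_gv = 1200, A_nv = 1×(100 − 1.5×24)×12 = 768 mm²; tension to near edge: (26 − 0.5×24)×12 = 168 mm². R_n = min(0.6×450×768, 0.6×300×1200) + 1.0×450×168 = min(207.36, 216) + 75.6 = 282.96 kN. φR_n = 0.75 × 282.96 = 212.2 kN.
Tension rupture (net): A_n = (143 − 1×24)×12 = 1428 mm² (U = 1.0, A_e = A_n). φR_n = 0.75 × 450 × 1428 = 482.0 kN.
Governing: min(442.0, 320.8, 212.2, 482.0) = 212.2 kN → block shear.

212.2 kN (block shear governs)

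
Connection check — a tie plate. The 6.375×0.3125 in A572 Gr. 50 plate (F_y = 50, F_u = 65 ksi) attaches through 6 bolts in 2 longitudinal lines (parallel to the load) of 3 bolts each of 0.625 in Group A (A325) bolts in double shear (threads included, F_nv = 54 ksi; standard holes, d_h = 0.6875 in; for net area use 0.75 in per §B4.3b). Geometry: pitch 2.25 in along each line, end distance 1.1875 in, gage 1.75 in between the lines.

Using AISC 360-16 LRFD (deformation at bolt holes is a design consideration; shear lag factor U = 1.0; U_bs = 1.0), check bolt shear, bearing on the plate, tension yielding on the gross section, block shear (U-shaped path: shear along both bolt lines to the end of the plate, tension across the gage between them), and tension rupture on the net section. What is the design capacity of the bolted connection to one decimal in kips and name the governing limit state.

Bolt shear: A_b = π(0.625)²/4 = 0.3068 in². φR_n = 0.75 × 54 × 0.3068 × 6 × 2 = 149.1 kips.
Bearing (0.3125 in plate, F_u = 65 ksi): end bolts L_c = 1.1875 − 0.6875/2 = 0.84375, R_n = min(1.2×0.84375×0.3125×65, 2.4×0.625×0.3125×65) = 20.566 kips/bolt; interior L_c = 2.25 − 0.6875 = 1.5625, R_n = 30.469 kips/bolt. φR_n = 0.75 × (2×20.566 + 4×30.469) = 122.3 kips.
Tension yield (gross): A_g = 6.375×0.3125 = 1.9922 in². φR_n = 0.90 × 50 × 1.9922 = 89.6 kips.
Block shear: shear path 2×[1.1875+2×2.25] = 2×5.6875 in, A_gv = 3.5547, A_nv = 2×(5.6875 − 2.5×0.75)×0.3125 = 2.3828 in²; tension across gage: (1.75 − 1×0.75)×0.3125 = 0.3125 in². R_n = min(0.6×65×2.3828, 0.6×50×3.5547) + 1.0×65×0.3125 = min(92.929, 106.64) + 20.313 = 113.24 kips. φR_n = 0.75 × 113.24 = 84.9 kips.
Tension rupture (net): A_n = (6.375 − 2×0.75)×0.3125 = 1.5234 in² (U = 1.0, A_e = A_n). φR_n = 0.75 × 65 × 1.5234 = 74.3 kips.
Governing: min(149.1, 122.3, 89.6, 84.9, 74.3) = 74.3 kips → net-section rupture.

74.3 kips (net-section rupture governs)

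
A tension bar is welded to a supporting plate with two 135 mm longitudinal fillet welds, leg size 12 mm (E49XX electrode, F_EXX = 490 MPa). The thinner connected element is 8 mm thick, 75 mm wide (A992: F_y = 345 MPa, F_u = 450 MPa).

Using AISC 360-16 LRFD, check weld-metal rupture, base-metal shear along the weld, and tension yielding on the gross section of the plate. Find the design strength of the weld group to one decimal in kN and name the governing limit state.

186.3 kN (gross-section yield governs)

Weld metal: throat = 0.707×12 = 8.484 mm, L = 2×135 = 270 mm. φR_n = 0.75 × 0.6 × 490 × 8.484 × 270 = 505.1 kN.
Base metal shear (8 mm plate): yield φR_n = 1.0×0.6×345×8×270 = 447.1 kN; rupture φR_n = 0.75×0.6×450×8×270 = 437.4 kN; take 437.4 kN (rupture).
Tension yield (gross): A_g = 75×8 = 600 mm². φR_n = 0.90 × 345 × 600 = 186.3 kN.
Governing: min(505.1, 437.4, 186.3) = 186.3 kN → gross-section yield.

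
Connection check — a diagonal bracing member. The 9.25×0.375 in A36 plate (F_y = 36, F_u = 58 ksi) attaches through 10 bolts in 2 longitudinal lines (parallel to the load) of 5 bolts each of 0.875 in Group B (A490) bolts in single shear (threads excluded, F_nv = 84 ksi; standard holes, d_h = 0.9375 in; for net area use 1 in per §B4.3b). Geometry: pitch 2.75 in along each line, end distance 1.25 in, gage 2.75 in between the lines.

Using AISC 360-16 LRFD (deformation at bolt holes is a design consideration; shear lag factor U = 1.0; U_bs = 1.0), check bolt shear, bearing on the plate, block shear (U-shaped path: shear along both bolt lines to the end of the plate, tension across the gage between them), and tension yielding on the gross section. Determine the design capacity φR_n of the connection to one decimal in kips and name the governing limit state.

112.4 kips (gross-section yield governs)

Bolt shear: A_b = π(0.875)²/4 = 0.60132 in². φR_n = 0.75 × 84 × 0.60132 × 10 × 1 = 378.8 kips.
Bearing (0.375 in plate, F_u = 58 ksi): end bolts L_c = 1.25 − 0.9375/2 = 0.78125, R_n = min(1.2×0.78125×0.375×58, 2.4×0.875×0.375×58) = 20.391 kips/bolt; interior L_c = 2.75 − 0.9375 = 1.8125, R_n = 45.675 kips/bolt. φR_n = 0.75 × (2×20.391 + 8×45.675) = 304.6 kips.
Block shear: shear path 2×[1.25+4×2.75] = 2×12.25 in, A_gv = 9.1875, A_nv = 2×(12.25 − 4.5×1)×0.375 = 5.8125 in²; tension across gage: (2.75 − 1×1)×0.375 = 0.65625 in². R_n = min(0.6×58×5.8125, 0.6×36×9.1875) + 1.0×58×0.65625 = min(202.28, 198.45) + 38.063 = 236.51 kips. φR_n = 0.75 × 236.51 = 177.4 kips.
Tension yield (gross): A_g = 9.25×0.375 = 3.4688 in². φR_n = 0.90 × 36 × 3.4688 = 112.4 kips.
Governing: min(378.8, 304.6, 177.4, 112.4) = 112.4 kips → gross-section yield.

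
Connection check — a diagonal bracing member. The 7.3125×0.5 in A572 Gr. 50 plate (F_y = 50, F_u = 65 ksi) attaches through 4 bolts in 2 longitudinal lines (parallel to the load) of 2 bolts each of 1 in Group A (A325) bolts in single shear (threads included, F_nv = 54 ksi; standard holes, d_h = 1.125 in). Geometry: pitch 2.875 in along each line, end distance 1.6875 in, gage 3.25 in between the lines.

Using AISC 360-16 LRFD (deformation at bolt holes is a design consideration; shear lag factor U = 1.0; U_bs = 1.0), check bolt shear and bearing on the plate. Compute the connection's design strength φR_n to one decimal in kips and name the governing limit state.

Bolt shear: A_b = π(1)²/4 = 0.7854 in². φR_n = 0.75 × 54 × 0.7854 × 4 × 1 = 127.2 kips.
Bearing (0.5 in plate, F_u = 65 ksi): end bolts L_c = 1.6875 − 1.125/2 = 1.125, R_n = min(1.2×1.125×0.5×65, 2.4×1×0.5×65) = 43.875 kips/bolt; interior L_c = 2.875 − 1.125 = 1.75, R_n = 68.25 kips/bolt. φR_n = 0.75 × (2×43.875 + 2×68.25) = 168.2 kips.
Governing: min(127.2, 168.2) = 127.2 kips → bolt shear.

127.2 kips (bolt shear governs)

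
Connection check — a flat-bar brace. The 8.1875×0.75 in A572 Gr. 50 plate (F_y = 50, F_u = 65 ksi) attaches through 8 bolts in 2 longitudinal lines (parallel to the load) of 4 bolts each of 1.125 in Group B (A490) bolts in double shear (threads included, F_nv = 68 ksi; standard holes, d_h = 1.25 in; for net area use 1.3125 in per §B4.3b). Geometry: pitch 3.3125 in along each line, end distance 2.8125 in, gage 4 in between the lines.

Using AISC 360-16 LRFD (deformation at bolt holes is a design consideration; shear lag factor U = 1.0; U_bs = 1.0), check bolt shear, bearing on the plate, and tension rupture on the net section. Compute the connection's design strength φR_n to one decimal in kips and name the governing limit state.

Bolt shear: A_b = π(1.125)²/4 = 0.99402 in². φR_n = 0.75 × 68 × 0.99402 × 8 × 2 = 811.1 kips.
Bearing (0.75 in plate, F_u = 65 ksi): end bolts L_c = 2.8125 − 1.25/2 = 2.1875, R_n = min(1.2×2.1875×0.75×65, 2.4×1.125×0.75×65) = 127.97 kips/bolt; interior L_c = 3.3125 − 1.25 = 2.0625, R_n = 120.66 kips/bolt. φR_n = 0.75 × (2×127.97 + 6×120.66) = 734.9 kips.
Tension rupture (net): A_n = (8.1875 − 2×1.3125)×0.75 = 4.1719 in² (U = 1.0, A_e = A_n). φR_n = 0.75 × 65 × 4.1719 = 203.4 kips.
Governing: min(811.1, 734.9, 203.4) = 203.4 kips → net-section rupture.

203.4 kips (net-section rupture governs)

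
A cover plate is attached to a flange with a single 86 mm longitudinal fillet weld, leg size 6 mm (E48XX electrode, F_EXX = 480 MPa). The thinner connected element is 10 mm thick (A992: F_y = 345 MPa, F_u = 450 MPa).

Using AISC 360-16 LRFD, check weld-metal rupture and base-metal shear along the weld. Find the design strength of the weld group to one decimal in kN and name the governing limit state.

78.8 kN (weld metal governs)

Weld metal: throat = 0.707×6 = 4.242 mm, L = 86 mm. φR_n = 0.75 × 0.6 × 480 × 4.242 × 86 = 78.8 kN.
Base metal shear (10 mm plate): yield φR_n = 1.0×0.6×345×10×86 = 178.0 kN; rupture φR_n = 0.75×0.6×450×10×86 = 174.2 kN; take 174.2 kN (rupture).
Governing: min(78.8, 174.2) = 78.8 kN → weld metal.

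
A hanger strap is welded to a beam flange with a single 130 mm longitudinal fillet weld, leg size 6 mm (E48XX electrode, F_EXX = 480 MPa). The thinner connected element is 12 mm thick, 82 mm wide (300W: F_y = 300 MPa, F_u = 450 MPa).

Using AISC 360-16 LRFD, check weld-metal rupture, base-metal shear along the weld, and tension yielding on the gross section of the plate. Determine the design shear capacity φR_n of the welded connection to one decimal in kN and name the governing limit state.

119.1 kN (weld metal governs)

Weld metal: throat = 0.707×6 = 4.242 mm, L = 130 mm. φR_n = 0.75 × 0.6 × 480 × 4.242 × 130 = 119.1 kN.
Base metal shear (12 mm plate): yield φR_n = 1.0×0.6×300×12×130 = 280.8 kN; rupture φR_n = 0.75×0.6×450×12×130 = 315.9 kN; take 280.8 kN (yield).
Tension yield (gross): A_g = 82×12 = 984 mm². φR_n = 0.90 × 300 × 984 = 265.7 kN.
Governing: min(119.1, 280.8, 265.7) = 119.1 kN → weld metal.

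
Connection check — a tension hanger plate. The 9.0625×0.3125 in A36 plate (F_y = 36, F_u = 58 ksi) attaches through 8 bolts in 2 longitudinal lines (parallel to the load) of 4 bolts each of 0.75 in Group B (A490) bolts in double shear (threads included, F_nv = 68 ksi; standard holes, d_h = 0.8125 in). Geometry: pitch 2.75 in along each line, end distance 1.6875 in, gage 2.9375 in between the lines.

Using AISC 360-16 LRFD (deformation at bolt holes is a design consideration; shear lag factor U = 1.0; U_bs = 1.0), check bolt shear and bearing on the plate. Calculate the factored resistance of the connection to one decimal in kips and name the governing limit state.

Bolt shear: A_b = π(0.75)²/4 = 0.44179 in². φR_n = 0.75 × 68 × 0.44179 × 8 × 2 = 360.5 kips.
Bearing (0.3125 in plate, F_u = 58 ksi): end bolts L_c = 1.6875 − 0.8125/2 = 1.28125, R_n = min(1.2×1.28125×0.3125×58, 2.4×0.75×0.3125×58) = 27.867 kips/bolt; interior L_c = 2.75 − 0.8125 = 1.9375, R_n = 32.625 kips/bolt. φR_n = 0.75 × (2×27.867 + 6×32.625) = 188.6 kips.
Governing: min(360.5, 188.6) = 188.6 kips → bearing.

188.6 kips (bearing governs)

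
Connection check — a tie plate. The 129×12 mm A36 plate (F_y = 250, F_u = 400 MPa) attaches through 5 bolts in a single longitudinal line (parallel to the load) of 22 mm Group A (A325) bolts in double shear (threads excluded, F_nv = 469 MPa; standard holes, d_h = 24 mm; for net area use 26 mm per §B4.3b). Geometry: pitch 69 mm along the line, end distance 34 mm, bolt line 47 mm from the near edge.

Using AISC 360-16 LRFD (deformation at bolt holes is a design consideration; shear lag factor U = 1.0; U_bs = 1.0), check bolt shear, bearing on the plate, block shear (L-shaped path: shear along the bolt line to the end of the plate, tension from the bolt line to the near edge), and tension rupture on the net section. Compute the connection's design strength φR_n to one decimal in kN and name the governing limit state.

370.8 kN (net-section rupture governs)

Bolt shear: A_b = π(22)²/4 = 380.13 mm². φR_n = 0.75 × 469 × 380.13 × 5 × 2 = 1337.1 kN.
Bearing (12 mm plate, F_u = 400 MPa): end bolts L_c = 34 − 24/2 = 22, R_n = min(1.2×22×12×400, 2.4×22×12×400) = 126.72 kN/bolt; interior L_c = 69 − 24 = 45, R_n = 253.44 kN/bolt. φR_n = 0.75 × (1×126.72 + 4×253.44) = 855.4 kN.
Block shear: shear path 1×[34+4×69] = 1×310 mm, A_gv = 3720, A_nv = 1×(310 − 4.5×26)×12 = 2316 mm²; tension to near edge: (47 − 0.5×26)×12 = 408 mm². R_n = min(0.6×400×2316, 0.6×250×3720) + 1.0×400×408 = min(555.84, 558) + 163.2 = 719.04 kN. φR_n = 0.75 × 719.04 = 539.3 kN.
Tension rupture (net): A_n = (129 − 1×26)×12 = 1236 mm² (U = 1.0, A_e = A_n). φR_n = 0.75 × 400 × 1236 = 370.8 kN.
Governing: min(1337.1, 855.4, 539.3, 370.8) = 370.8 kN → net-section rupture.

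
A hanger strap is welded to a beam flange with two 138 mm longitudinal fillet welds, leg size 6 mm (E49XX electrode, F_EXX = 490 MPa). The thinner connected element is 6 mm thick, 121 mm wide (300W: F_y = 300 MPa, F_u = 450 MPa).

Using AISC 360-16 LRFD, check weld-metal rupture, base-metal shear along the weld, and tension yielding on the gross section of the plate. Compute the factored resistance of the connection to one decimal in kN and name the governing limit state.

Weld metal: throat = 0.707×6 = 4.242 mm, L = 2×138 = 276 mm. φR_n = 0.75 × 0.6 × 490 × 4.242 × 276 = 258.2 kN.
Base metal shear (6 mm plate): yield φR_n = 1.0×0.6×300×6×276 = 298.1 kN; rupture φR_n = 0.75×0.6×450×6×276 = 335.3 kN; take 298.1 kN (yield).
Tension yield (gross): A_g = 121×6 = 726 mm². φR_n = 0.90 × 300 × 726 = 196.0 kN.
Governing: min(258.2, 298.1, 196.0) = 196.0 kN → gross-section yield.

196.0 kN (gross-section yield governs)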